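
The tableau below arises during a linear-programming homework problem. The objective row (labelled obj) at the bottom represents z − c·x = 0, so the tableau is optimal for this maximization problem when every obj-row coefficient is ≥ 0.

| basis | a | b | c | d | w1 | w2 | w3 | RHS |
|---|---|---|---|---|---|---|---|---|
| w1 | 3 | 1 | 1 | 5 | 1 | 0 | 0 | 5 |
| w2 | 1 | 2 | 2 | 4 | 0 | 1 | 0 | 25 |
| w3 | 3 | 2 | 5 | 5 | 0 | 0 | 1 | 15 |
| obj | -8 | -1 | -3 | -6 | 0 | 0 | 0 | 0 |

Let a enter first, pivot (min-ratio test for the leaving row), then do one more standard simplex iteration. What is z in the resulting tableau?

85/6

Ratio test on column a — row 1: 5/3 = 5/3; row 2: 25/1 = 25; row 3: 15/3 = 5. Minimum is 5/3 at row 1 (w1 leaves); pivot element 3.
Pivot on row 1; the obj-row RHS becomes 0 − (-8)·(5/3) = 40/3.
Next entering variable (most negative obj-row entry -1/3): c.
Ratio test on column c — row 1: (5/3)/(1/3) = 5; row 2: (70/3)/(5/3) = 14; row 3: 10/4 = 5/2. Minimum is 5/2 at row 3 (w3 leaves); pivot element 4.
After the second pivot the obj-row RHS is 40/3 − (-1/3)·(5/2) = 85/6.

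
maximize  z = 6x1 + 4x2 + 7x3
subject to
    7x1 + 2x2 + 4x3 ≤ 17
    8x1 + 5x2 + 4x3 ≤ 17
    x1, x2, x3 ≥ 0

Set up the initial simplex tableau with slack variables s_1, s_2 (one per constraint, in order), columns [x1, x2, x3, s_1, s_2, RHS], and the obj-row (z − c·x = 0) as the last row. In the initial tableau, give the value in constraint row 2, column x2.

5

Constraint 2 has coefficient 5 on x2.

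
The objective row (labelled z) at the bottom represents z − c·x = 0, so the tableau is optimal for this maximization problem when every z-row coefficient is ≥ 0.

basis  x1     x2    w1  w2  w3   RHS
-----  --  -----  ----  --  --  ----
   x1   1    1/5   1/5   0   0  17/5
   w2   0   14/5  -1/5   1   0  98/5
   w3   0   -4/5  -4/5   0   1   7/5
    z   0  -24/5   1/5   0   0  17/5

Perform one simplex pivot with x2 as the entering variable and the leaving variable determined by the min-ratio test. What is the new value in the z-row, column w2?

Ratio test on column x2 — row 1: (17/5)/(1/5) = 17; row 2: (98/5)/(14/5) = 7; row 3: entry -4/5 ≤ 0. Minimum is 7 at row 2 (w2 leaves); pivot element 14/5.
Divide row 2 by 14/5; eliminate column x2 from the other rows.
z-row update in column w2: 0 − (-24/5)·(5/14) = 12/7.

12/7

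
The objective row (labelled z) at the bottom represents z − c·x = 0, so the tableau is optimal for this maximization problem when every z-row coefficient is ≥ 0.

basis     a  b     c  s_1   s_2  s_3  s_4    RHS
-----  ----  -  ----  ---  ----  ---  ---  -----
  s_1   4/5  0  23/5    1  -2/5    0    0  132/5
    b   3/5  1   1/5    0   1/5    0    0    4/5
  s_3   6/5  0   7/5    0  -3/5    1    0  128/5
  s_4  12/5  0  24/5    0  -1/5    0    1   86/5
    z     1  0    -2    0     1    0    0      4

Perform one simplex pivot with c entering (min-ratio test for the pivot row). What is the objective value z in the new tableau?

67/6

Ratio test on column c — row 1: (132/5)/(23/5) = 132/23; row 2: (4/5)/(1/5) = 4; row 3: (128/5)/(7/5) = 128/7; row 4: (86/5)/(24/5) = 43/12. Minimum is 43/12 at row 4 (s_4 leaves); pivot element 24/5.
Pivot on row 4; the z-row RHS becomes 4 − (-2)·(43/12) = 67/6.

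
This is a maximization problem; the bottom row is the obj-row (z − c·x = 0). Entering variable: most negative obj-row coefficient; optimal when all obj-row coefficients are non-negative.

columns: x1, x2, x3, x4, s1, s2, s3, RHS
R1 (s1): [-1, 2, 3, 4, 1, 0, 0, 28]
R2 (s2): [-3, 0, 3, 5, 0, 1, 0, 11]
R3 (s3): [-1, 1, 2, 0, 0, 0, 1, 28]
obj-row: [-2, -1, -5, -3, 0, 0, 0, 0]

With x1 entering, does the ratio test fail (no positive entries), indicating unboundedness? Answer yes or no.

yes

Every constraint-row entry in column x1 is ≤ 0, so increasing x1 is unbounded.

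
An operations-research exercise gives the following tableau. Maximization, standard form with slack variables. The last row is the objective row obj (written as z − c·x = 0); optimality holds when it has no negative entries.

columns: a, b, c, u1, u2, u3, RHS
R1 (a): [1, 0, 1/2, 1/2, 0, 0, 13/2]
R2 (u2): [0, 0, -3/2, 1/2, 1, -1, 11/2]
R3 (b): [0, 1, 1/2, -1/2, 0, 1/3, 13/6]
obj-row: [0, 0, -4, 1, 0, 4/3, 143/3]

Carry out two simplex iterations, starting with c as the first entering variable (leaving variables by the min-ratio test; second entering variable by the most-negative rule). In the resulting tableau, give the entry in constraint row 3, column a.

1

Ratio test on column c — row 1: (13/2)/(1/2) = 13; row 2: entry -3/2 ≤ 0; row 3: (13/6)/(1/2) = 13/3. Minimum is 13/3 at row 3 (b leaves); pivot element 1/2.
Divide row 3 by 1/2; eliminate column c from the other rows.
Second iteration: most negative obj-row entry is -3 in column u1, so u1 enters.
Ratio test on column u1 — row 1: (13/3)/1 = 13/3; row 2: entry -1 ≤ 0; row 3: entry -1 ≤ 0. Minimum is 13/3 at row 1 (a leaves); pivot element 1.
Divide row 1 by 1; eliminate column u1 from the other rows.
After both pivots, the entry at constraint row 3, column a is 1.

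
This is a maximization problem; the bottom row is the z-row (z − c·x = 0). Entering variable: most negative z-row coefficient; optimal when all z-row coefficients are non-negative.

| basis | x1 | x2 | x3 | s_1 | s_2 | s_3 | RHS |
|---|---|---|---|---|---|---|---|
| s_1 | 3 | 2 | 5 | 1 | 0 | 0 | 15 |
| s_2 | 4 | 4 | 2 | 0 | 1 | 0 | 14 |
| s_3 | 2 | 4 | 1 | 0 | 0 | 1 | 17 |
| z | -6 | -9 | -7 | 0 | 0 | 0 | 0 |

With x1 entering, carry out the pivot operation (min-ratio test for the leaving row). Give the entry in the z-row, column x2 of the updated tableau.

Ratio test on column x1 — row 1: 15/3 = 5; row 2: 14/4 = 7/2; row 3: 17/2 = 17/2. Minimum is 7/2 at row 2 (s_2 leaves); pivot element 4.
Divide row 2 by 4; eliminate column x1 from the other rows.
z-row update in column x2: -9 − (-6)·1 = -3.

-3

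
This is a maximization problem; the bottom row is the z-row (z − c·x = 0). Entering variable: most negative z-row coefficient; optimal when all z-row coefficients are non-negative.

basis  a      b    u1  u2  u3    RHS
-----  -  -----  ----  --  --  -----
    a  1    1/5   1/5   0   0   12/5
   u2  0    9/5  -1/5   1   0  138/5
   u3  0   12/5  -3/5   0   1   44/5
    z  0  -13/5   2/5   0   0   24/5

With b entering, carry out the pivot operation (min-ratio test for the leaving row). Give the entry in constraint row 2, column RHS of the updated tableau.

Ratio test on column b — row 1: (12/5)/(1/5) = 12; row 2: (138/5)/(9/5) = 46/3; row 3: (44/5)/(12/5) = 11/3. Minimum is 11/3 at row 3 (u3 leaves); pivot element 12/5.
Divide row 3 by 12/5; eliminate column b from the other rows.
Row 2 update in column RHS: 138/5 − (9/5)·(11/3) = 21.

21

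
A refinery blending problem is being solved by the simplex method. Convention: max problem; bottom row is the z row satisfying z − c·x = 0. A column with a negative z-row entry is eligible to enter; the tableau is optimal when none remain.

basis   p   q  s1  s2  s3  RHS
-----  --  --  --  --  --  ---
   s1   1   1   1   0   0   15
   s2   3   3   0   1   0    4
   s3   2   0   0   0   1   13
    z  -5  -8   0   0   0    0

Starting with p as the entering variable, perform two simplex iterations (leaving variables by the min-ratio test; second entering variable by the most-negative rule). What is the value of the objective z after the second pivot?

32/3

Ratio test on column p — row 1: 15/1 = 15; row 2: 4/3 = 4/3; row 3: 13/2 = 13/2. Minimum is 4/3 at row 2 (s2 leaves); pivot element 3.
Pivot on row 2; the z-row RHS becomes 0 − (-5)·(4/3) = 20/3.
Next entering variable (most negative z-row entry -3): q.
Ratio test on column q — row 1: entry 0 ≤ 0; row 2: (4/3)/1 = 4/3; row 3: entry -2 ≤ 0. Minimum is 4/3 at row 2 (p leaves); pivot element 1.
After the second pivot the z-row RHS is 20/3 − (-3)·(4/3) = 32/3.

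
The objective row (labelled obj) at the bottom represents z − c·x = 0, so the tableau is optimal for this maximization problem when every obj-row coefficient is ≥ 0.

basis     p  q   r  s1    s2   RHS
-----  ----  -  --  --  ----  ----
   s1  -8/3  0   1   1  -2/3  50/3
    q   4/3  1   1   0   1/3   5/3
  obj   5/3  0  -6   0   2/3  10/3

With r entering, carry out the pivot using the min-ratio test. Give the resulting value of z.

40/3

Ratio test on column r — row 1: (50/3)/1 = 50/3; row 2: (5/3)/1 = 5/3. Minimum is 5/3 at row 2 (q leaves); pivot element 1.
Pivot on row 2; the obj-row RHS becomes 10/3 − (-6)·(5/3) = 40/3.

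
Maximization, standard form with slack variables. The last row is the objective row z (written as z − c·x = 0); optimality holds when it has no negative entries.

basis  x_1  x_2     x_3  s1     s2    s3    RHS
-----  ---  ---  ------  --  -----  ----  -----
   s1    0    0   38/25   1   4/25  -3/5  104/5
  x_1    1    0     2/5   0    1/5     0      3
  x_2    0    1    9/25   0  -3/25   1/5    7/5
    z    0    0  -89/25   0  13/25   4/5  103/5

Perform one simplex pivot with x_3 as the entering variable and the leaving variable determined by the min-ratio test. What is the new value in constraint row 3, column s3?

Ratio test on column x_3 — row 1: (104/5)/(38/25) = 260/19; row 2: 3/(2/5) = 15/2; row 3: (7/5)/(9/25) = 35/9. Minimum is 35/9 at row 3 (x_2 leaves); pivot element 9/25.
Divide row 3 by 9/25; eliminate column x_3 from the other rows.
In the new row 3, the s3 entry is the old entry divided by the pivot: (1/5)/(9/25) = 5/9.

5/9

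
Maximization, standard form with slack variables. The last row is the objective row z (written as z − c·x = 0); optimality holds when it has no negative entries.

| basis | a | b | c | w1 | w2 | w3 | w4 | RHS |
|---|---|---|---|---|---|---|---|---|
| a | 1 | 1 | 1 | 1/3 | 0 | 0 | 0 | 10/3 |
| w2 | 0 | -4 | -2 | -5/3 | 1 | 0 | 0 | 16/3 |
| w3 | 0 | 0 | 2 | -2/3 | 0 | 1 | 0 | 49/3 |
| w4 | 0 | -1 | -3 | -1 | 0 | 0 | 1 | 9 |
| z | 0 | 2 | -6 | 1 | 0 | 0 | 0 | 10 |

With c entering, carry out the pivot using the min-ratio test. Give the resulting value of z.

30

Ratio test on column c — row 1: (10/3)/1 = 10/3; row 2: entry -2 ≤ 0; row 3: (49/3)/2 = 49/6; row 4: entry -3 ≤ 0. Minimum is 10/3 at row 1 (a leaves); pivot element 1.
Pivot on row 1; the z-row RHS becomes 10 − (-6)·(10/3) = 30.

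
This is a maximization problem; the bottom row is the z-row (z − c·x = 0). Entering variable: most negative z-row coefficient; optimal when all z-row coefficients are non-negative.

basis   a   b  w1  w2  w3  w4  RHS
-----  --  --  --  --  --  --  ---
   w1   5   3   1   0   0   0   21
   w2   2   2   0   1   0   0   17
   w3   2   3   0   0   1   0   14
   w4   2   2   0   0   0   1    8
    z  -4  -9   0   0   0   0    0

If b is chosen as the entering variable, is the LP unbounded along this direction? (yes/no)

no

Column b has positive entries in row(s) 1, 2, 3, 4, so the ratio test bounds it — not unbounded.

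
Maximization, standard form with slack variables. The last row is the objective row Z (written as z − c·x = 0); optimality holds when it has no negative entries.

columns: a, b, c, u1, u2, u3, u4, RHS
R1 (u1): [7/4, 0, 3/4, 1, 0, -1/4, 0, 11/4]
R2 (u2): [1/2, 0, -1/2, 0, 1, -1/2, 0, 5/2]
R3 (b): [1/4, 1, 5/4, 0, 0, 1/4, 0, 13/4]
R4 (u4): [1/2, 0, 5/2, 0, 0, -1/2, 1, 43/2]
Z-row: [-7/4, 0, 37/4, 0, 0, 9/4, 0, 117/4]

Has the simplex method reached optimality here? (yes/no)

The Z-row has a negative entry -7/4 in column a, so it is not optimal.

no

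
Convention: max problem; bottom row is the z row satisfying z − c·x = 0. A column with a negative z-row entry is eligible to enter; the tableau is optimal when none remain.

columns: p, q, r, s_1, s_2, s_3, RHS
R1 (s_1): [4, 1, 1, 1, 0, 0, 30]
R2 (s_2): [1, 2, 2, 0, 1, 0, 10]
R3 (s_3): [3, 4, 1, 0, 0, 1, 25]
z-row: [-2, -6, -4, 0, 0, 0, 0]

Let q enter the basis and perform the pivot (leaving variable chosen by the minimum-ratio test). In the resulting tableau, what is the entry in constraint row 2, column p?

Ratio test on column q — row 1: 30/1 = 30; row 2: 10/2 = 5; row 3: 25/4 = 25/4. Minimum is 5 at row 2 (s_2 leaves); pivot element 2.
Divide row 2 by 2; eliminate column q from the other rows.
In the new row 2, the p entry is the old entry divided by the pivot: 1/2 = 1/2.

1/2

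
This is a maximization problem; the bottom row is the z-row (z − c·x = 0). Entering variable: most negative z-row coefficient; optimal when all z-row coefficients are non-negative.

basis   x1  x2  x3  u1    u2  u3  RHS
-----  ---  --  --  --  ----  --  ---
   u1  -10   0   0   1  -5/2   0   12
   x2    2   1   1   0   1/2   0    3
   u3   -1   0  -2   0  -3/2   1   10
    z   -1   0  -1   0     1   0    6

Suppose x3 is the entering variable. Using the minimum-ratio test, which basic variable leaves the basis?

x2

Column x3 entries and ratios — u1: 0 ≤ 0, skip; x2: 3/1 = 3; u3: -2 ≤ 0, skip.
Smallest ratio is 3 in the row of x2, so x2 leaves.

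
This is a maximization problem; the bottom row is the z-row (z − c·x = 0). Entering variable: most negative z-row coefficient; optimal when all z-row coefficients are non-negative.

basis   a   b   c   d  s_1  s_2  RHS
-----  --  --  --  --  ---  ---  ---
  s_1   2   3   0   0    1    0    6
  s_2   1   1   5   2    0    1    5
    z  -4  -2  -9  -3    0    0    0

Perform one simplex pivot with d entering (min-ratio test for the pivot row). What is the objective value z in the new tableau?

Ratio test on column d — row 1: entry 0 ≤ 0; row 2: 5/2 = 5/2. Minimum is 5/2 at row 2 (s_2 leaves); pivot element 2.
Pivot on row 2; the z-row RHS becomes 0 − (-3)·(5/2) = 15/2.

15/2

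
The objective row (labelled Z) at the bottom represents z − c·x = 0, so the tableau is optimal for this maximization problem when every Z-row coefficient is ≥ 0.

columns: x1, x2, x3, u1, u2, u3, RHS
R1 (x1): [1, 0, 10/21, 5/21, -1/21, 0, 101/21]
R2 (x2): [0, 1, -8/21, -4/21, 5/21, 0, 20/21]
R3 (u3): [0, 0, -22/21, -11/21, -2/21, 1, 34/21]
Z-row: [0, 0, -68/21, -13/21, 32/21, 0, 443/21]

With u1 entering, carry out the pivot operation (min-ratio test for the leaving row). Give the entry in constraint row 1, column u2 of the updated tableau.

Ratio test on column u1 — row 1: (101/21)/(5/21) = 101/5; row 2: entry -4/21 ≤ 0; row 3: entry -11/21 ≤ 0. Minimum is 101/5 at row 1 (x1 leaves); pivot element 5/21.
Divide row 1 by 5/21; eliminate column u1 from the other rows.
In the new row 1, the u2 entry is the old entry divided by the pivot: (-1/21)/(5/21) = -1/5.

-1/5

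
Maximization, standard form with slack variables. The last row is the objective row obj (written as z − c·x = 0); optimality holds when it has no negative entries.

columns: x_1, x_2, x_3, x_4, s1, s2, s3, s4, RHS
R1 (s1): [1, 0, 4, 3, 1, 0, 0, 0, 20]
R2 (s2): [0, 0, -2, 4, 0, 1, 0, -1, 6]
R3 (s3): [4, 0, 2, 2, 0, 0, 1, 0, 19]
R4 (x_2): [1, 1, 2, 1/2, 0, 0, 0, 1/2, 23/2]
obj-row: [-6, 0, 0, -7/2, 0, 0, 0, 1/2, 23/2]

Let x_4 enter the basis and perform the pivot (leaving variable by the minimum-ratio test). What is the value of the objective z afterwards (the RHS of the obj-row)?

67/4

Ratio test on column x_4 — row 1: 20/3 = 20/3; row 2: 6/4 = 3/2; row 3: 19/2 = 19/2; row 4: (23/2)/(1/2) = 23. Minimum is 3/2 at row 2 (s2 leaves); pivot element 4.
Pivot on row 2; the obj-row RHS becomes 23/2 − (-7/2)·(3/2) = 67/4.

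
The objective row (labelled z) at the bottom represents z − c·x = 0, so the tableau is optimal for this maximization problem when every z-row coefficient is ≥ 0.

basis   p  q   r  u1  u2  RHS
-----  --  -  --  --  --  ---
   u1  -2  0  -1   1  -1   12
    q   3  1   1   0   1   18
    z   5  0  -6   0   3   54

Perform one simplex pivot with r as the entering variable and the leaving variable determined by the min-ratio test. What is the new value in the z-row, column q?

Ratio test on column r — row 1: entry -1 ≤ 0; row 2: 18/1 = 18. Minimum is 18 at row 2 (q leaves); pivot element 1.
Divide row 2 by 1; eliminate column r from the other rows.
z-row update in column q: 0 − (-6)·1 = 6.

6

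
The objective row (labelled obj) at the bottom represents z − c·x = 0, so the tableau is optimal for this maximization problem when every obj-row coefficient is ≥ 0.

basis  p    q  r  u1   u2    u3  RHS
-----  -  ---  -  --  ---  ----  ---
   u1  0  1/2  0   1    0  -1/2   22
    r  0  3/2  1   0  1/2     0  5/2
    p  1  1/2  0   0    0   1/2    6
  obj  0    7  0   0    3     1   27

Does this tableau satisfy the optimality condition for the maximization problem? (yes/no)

Every obj-row coefficient is ≥ 0, so the tableau is optimal.

yes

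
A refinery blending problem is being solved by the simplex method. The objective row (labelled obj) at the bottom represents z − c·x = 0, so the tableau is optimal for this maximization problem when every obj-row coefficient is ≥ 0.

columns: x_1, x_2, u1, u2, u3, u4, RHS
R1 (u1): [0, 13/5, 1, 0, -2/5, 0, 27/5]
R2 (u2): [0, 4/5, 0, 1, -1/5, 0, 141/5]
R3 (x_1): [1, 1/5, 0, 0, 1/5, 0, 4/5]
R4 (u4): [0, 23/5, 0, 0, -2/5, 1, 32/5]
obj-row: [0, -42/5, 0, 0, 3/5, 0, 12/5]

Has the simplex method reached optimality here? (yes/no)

The obj-row has a negative entry -42/5 in column x_2, so it is not optimal.

no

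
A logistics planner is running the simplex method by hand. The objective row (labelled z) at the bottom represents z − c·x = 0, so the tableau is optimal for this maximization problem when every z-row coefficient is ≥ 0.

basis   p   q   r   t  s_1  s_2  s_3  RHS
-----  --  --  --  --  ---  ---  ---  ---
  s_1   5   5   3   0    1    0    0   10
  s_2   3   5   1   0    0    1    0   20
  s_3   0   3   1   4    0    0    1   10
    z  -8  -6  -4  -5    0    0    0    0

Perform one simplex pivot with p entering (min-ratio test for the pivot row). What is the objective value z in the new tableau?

Ratio test on column p — row 1: 10/5 = 2; row 2: 20/3 = 20/3; row 3: entry 0 ≤ 0. Minimum is 2 at row 1 (s_1 leaves); pivot element 5.
Pivot on row 1; the z-row RHS becomes 0 − (-8)·2 = 16.

16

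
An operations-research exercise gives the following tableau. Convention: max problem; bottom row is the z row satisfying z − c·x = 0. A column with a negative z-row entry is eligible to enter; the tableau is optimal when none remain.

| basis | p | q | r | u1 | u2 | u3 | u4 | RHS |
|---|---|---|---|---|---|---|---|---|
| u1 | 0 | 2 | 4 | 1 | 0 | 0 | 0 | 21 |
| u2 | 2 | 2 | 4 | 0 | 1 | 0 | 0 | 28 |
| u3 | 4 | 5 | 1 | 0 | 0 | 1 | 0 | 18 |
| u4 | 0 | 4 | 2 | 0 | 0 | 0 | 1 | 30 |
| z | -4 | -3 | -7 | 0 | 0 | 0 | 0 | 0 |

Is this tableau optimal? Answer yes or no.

no

The z-row has a negative entry -7 in column r, so it is not optimal.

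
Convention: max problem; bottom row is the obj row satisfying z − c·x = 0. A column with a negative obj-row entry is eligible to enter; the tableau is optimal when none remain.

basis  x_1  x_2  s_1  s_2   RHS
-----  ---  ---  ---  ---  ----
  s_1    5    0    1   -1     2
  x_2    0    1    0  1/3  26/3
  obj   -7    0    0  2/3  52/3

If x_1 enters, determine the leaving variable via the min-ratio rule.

Column x_1 entries and ratios — s_1: 2/5 = 2/5; x_2: 0 ≤ 0, skip.
Smallest ratio is 2/5 in the row of s_1, so s_1 leaves.

s_1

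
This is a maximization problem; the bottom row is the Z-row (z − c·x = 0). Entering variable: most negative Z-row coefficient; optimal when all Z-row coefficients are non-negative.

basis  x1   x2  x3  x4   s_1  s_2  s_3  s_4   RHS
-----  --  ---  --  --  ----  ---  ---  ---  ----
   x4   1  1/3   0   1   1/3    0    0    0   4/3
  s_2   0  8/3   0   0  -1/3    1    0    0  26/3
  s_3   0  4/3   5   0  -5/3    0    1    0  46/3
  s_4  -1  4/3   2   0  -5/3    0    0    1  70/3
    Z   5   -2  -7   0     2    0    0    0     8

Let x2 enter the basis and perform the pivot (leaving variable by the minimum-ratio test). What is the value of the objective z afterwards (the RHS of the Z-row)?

29/2

Ratio test on column x2 — row 1: (4/3)/(1/3) = 4; row 2: (26/3)/(8/3) = 13/4; row 3: (46/3)/(4/3) = 23/2; row 4: (70/3)/(4/3) = 35/2. Minimum is 13/4 at row 2 (s_2 leaves); pivot element 8/3.
Pivot on row 2; the Z-row RHS becomes 8 − (-2)·(13/4) = 29/2.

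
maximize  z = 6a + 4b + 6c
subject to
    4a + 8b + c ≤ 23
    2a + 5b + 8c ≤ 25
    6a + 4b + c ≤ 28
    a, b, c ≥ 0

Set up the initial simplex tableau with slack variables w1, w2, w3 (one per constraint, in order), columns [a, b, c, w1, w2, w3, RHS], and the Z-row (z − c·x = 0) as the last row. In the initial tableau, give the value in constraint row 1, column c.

1

Constraint 1 has coefficient 1 on c.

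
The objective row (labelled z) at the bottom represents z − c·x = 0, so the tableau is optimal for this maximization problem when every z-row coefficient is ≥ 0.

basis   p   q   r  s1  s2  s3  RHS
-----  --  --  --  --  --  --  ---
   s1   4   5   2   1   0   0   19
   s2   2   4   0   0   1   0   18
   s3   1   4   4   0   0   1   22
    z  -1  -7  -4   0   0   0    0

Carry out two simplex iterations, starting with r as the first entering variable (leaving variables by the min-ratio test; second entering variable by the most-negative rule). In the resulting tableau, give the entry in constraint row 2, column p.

-8/3

Ratio test on column r — row 1: 19/2 = 19/2; row 2: entry 0 ≤ 0; row 3: 22/4 = 11/2. Minimum is 11/2 at row 3 (s3 leaves); pivot element 4.
Divide row 3 by 4; eliminate column r from the other rows.
Second iteration: most negative z-row entry is -3 in column q, so q enters.
Ratio test on column q — row 1: 8/3 = 8/3; row 2: 18/4 = 9/2; row 3: (11/2)/1 = 11/2. Minimum is 8/3 at row 1 (s1 leaves); pivot element 3.
Divide row 1 by 3; eliminate column q from the other rows.
After both pivots, the entry at constraint row 2, column p is -8/3.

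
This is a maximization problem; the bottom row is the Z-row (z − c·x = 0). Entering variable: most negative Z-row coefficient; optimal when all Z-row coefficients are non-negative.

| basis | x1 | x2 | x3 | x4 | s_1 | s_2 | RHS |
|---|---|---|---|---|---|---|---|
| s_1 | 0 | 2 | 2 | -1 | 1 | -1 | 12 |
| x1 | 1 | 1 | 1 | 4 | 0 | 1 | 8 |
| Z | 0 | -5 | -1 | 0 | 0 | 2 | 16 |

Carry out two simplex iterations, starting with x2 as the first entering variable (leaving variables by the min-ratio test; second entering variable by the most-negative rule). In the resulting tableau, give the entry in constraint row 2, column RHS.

4/9

Ratio test on column x2 — row 1: 12/2 = 6; row 2: 8/1 = 8. Minimum is 6 at row 1 (s_1 leaves); pivot element 2.
Divide row 1 by 2; eliminate column x2 from the other rows.
Second iteration: most negative Z-row entry is -5/2 in column x4, so x4 enters.
Ratio test on column x4 — row 1: entry -1/2 ≤ 0; row 2: 2/(9/2) = 4/9. Minimum is 4/9 at row 2 (x1 leaves); pivot element 9/2.
Divide row 2 by 9/2; eliminate column x4 from the other rows.
After both pivots, the entry at constraint row 2, column RHS is 4/9.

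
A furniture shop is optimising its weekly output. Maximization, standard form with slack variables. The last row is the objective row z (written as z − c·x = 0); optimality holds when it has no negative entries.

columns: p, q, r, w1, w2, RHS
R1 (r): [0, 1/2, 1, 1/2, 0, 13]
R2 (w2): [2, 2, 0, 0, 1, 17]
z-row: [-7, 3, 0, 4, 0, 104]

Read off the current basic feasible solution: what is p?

p is not in the basis, so in the current basic feasible solution p = 0.

0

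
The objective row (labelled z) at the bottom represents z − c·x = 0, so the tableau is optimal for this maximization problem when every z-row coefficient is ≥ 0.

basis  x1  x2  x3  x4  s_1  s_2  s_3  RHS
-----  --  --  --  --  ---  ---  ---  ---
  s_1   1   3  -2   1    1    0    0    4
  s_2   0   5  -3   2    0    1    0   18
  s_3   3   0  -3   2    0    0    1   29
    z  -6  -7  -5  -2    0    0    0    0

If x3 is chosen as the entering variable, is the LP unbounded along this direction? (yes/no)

yes

Every constraint-row entry in column x3 is ≤ 0, so increasing x3 is unbounded.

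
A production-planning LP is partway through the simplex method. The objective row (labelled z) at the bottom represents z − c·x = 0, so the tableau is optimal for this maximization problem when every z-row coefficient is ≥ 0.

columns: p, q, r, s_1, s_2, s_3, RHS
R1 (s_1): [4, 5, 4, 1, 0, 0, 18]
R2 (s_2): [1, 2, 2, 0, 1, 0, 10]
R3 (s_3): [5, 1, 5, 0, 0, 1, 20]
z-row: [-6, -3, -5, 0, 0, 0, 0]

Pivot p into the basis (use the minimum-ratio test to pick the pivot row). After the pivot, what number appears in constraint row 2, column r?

Ratio test on column p — row 1: 18/4 = 9/2; row 2: 10/1 = 10; row 3: 20/5 = 4. Minimum is 4 at row 3 (s_3 leaves); pivot element 5.
Divide row 3 by 5; eliminate column p from the other rows.
Row 2 update in column r: 2 − 1·1 = 1.

1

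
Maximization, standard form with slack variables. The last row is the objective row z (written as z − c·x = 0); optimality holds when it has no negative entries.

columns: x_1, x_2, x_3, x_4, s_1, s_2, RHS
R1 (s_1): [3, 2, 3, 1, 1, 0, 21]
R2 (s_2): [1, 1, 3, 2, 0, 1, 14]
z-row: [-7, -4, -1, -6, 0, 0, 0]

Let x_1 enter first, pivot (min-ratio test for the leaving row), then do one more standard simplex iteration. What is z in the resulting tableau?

Ratio test on column x_1 — row 1: 21/3 = 7; row 2: 14/1 = 14. Minimum is 7 at row 1 (s_1 leaves); pivot element 3.
Pivot on row 1; the z-row RHS becomes 0 − (-7)·7 = 49.
Next entering variable (most negative z-row entry -11/3): x_4.
Ratio test on column x_4 — row 1: 7/(1/3) = 21; row 2: 7/(5/3) = 21/5. Minimum is 21/5 at row 2 (s_2 leaves); pivot element 5/3.
After the second pivot the z-row RHS is 49 − (-11/3)·(21/5) = 322/5.

322/5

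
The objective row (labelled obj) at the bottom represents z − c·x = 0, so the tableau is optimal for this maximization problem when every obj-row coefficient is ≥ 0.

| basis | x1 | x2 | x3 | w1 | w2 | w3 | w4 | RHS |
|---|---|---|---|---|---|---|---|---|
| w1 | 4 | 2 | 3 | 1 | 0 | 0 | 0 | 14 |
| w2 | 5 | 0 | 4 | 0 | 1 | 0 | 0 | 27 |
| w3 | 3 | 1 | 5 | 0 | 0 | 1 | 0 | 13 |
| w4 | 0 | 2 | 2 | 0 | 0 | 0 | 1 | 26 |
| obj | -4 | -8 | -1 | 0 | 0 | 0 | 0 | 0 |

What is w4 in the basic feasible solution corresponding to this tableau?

w4 is basic (row 4); its value is the RHS of that row, 26.

26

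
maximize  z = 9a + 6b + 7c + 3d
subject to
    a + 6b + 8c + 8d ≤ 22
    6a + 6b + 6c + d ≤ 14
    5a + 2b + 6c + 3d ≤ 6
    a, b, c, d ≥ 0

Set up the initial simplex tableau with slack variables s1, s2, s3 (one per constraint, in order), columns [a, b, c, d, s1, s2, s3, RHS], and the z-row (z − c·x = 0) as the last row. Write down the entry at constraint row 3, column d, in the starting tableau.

3

Constraint 3 has coefficient 3 on d.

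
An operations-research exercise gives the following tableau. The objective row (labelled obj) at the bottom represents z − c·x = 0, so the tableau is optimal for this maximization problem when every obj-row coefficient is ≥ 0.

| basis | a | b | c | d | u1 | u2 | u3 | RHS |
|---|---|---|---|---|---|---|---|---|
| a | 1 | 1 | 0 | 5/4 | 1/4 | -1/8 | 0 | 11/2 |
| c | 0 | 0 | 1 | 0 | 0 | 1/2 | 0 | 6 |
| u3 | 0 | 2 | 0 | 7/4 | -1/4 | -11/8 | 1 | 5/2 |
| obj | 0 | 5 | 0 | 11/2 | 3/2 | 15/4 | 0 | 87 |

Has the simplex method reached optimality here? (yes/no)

Every obj-row coefficient is ≥ 0, so the tableau is optimal.

yes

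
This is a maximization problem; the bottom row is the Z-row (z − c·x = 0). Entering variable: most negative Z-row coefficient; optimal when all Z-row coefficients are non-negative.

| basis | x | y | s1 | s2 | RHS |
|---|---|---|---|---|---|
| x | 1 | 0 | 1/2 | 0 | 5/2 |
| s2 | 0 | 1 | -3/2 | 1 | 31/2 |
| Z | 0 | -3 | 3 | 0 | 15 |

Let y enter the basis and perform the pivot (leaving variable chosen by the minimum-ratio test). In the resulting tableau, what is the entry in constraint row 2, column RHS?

31/2

Ratio test on column y — row 1: entry 0 ≤ 0; row 2: (31/2)/1 = 31/2. Minimum is 31/2 at row 2 (s2 leaves); pivot element 1.
Divide row 2 by 1; eliminate column y from the other rows.
In the new row 2, the RHS entry is the old entry divided by the pivot: (31/2)/1 = 31/2.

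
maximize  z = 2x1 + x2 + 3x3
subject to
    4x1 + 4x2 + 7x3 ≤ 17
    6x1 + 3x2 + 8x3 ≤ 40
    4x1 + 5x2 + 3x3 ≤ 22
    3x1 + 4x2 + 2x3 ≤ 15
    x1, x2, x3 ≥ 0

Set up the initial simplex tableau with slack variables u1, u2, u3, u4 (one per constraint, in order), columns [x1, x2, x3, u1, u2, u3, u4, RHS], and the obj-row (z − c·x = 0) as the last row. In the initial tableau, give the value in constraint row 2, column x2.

3

Constraint 2 has coefficient 3 on x2.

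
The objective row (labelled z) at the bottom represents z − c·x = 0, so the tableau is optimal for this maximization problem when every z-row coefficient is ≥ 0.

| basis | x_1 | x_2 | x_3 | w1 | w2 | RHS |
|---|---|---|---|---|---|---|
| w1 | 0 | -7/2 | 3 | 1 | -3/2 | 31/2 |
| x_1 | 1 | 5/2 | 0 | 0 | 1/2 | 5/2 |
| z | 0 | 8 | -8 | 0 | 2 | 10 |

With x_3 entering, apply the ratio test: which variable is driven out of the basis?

Column x_3 entries and ratios — w1: (31/2)/3 = 31/6; x_1: 0 ≤ 0, skip.
Smallest ratio is 31/6 in the row of w1, so w1 leaves.

w1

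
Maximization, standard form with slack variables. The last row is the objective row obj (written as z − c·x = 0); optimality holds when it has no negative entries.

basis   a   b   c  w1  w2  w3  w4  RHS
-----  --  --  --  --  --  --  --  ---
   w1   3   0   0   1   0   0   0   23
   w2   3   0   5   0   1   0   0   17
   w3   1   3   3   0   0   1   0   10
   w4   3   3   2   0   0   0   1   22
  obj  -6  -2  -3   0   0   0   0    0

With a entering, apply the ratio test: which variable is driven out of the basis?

Column a entries and ratios — w1: 23/3 = 23/3; w2: 17/3 = 17/3; w3: 10/1 = 10; w4: 22/3 = 22/3.
Smallest ratio is 17/3 in the row of w2, so w2 leaves.

w2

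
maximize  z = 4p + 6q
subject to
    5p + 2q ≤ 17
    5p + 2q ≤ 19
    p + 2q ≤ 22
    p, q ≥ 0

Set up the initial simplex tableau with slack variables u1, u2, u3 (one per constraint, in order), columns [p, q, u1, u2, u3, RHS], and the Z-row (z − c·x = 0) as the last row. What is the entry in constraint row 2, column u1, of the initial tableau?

Slack u1 belongs to constraint 1; its column is the unit vector e_1, so the entry in row 2 is 0.

0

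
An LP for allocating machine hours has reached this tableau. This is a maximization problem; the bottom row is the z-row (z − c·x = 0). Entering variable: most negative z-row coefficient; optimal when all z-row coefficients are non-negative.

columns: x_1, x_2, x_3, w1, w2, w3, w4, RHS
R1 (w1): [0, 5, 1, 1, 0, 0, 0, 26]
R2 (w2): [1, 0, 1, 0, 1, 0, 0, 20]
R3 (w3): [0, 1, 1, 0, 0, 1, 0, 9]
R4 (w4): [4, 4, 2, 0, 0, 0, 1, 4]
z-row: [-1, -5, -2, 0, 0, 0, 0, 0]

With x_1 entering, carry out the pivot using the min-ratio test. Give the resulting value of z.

1

Ratio test on column x_1 — row 1: entry 0 ≤ 0; row 2: 20/1 = 20; row 3: entry 0 ≤ 0; row 4: 4/4 = 1. Minimum is 1 at row 4 (w4 leaves); pivot element 4.
Pivot on row 4; the z-row RHS becomes 0 − (-1)·1 = 1.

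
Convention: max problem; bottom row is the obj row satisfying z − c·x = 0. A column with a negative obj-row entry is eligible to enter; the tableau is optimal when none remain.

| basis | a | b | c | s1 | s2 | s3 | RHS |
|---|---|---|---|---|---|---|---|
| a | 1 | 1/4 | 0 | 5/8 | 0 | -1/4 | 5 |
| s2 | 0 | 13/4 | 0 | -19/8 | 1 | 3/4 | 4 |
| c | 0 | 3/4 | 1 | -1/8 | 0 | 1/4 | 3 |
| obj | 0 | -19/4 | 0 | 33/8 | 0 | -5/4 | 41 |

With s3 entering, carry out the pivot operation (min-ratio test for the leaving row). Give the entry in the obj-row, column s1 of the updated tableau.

Ratio test on column s3 — row 1: entry -1/4 ≤ 0; row 2: 4/(3/4) = 16/3; row 3: 3/(1/4) = 12. Minimum is 16/3 at row 2 (s2 leaves); pivot element 3/4.
Divide row 2 by 3/4; eliminate column s3 from the other rows.
obj-row update in column s1: 33/8 − (-5/4)·(-19/6) = 1/6.

1/6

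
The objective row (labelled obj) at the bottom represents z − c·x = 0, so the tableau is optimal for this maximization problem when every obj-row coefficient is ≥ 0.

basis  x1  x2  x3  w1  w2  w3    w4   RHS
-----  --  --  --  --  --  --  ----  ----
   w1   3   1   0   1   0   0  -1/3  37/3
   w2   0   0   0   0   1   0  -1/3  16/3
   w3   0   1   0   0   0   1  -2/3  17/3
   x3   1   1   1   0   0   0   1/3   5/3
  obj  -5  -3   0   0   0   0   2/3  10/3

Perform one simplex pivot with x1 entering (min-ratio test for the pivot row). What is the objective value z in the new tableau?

35/3

Ratio test on column x1 — row 1: (37/3)/3 = 37/9; row 2: entry 0 ≤ 0; row 3: entry 0 ≤ 0; row 4: (5/3)/1 = 5/3. Minimum is 5/3 at row 4 (x3 leaves); pivot element 1.
Pivot on row 4; the obj-row RHS becomes 10/3 − (-5)·(5/3) = 35/3.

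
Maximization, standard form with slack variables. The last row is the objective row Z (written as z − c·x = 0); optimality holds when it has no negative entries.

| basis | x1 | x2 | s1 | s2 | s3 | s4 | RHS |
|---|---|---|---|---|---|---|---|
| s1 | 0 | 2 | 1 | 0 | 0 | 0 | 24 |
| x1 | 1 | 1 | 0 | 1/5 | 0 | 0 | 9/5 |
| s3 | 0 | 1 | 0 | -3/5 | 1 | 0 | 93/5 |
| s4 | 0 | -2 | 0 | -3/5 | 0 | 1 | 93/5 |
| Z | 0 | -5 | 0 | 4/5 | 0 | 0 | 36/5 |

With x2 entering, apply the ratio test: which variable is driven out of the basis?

x1

Column x2 entries and ratios — s1: 24/2 = 12; x1: (9/5)/1 = 9/5; s3: (93/5)/1 = 93/5; s4: -2 ≤ 0, skip.
Smallest ratio is 9/5 in the row of x1, so x1 leaves.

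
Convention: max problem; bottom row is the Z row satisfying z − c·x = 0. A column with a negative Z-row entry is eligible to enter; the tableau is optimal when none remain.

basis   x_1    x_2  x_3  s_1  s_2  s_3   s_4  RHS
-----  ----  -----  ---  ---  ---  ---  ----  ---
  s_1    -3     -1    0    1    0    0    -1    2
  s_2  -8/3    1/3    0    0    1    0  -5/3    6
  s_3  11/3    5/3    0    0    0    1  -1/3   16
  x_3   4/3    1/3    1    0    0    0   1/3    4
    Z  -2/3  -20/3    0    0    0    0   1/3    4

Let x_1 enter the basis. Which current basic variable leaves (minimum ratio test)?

Column x_1 entries and ratios — s_1: -3 ≤ 0, skip; s_2: -8/3 ≤ 0, skip; s_3: 16/(11/3) = 48/11; x_3: 4/(4/3) = 3.
Smallest ratio is 3 in the row of x_3, so x_3 leaves.

x_3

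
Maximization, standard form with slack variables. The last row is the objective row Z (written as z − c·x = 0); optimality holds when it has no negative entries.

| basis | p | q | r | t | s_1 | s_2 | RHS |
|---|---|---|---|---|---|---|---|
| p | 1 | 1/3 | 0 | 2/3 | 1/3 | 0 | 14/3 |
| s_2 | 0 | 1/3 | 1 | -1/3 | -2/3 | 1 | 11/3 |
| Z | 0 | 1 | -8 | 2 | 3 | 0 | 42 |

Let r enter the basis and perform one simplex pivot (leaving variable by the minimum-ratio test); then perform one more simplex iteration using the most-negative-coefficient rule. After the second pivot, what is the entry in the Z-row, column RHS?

104

Ratio test on column r — row 1: entry 0 ≤ 0; row 2: (11/3)/1 = 11/3. Minimum is 11/3 at row 2 (s_2 leaves); pivot element 1.
Divide row 2 by 1; eliminate column r from the other rows.
Second iteration: most negative Z-row entry is -7/3 in column s_1, so s_1 enters.
Ratio test on column s_1 — row 1: (14/3)/(1/3) = 14; row 2: entry -2/3 ≤ 0. Minimum is 14 at row 1 (p leaves); pivot element 1/3.
Divide row 1 by 1/3; eliminate column s_1 from the other rows.
After both pivots, the entry at the Z-row, column RHS is 104.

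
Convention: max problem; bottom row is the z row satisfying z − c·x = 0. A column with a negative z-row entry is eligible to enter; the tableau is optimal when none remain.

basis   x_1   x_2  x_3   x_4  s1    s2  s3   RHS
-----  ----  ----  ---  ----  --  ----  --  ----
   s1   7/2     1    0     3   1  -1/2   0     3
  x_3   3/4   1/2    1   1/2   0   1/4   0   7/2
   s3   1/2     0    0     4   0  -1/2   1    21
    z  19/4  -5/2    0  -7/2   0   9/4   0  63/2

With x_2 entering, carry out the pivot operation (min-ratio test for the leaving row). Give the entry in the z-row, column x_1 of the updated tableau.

Ratio test on column x_2 — row 1: 3/1 = 3; row 2: (7/2)/(1/2) = 7; row 3: entry 0 ≤ 0. Minimum is 3 at row 1 (s1 leaves); pivot element 1.
Divide row 1 by 1; eliminate column x_2 from the other rows.
z-row update in column x_1: 19/4 − (-5/2)·(7/2) = 27/2.

27/2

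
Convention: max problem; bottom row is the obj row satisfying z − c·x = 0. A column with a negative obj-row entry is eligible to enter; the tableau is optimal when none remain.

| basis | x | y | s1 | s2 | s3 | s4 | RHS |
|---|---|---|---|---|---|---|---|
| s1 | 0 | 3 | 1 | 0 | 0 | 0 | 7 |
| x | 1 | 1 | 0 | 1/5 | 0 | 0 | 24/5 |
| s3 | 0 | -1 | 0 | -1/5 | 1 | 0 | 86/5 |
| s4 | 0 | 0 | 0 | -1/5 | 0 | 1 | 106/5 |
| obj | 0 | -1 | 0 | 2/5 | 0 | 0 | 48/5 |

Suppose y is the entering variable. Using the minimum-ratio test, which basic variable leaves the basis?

s1

Column y entries and ratios — s1: 7/3 = 7/3; x: (24/5)/1 = 24/5; s3: -1 ≤ 0, skip; s4: 0 ≤ 0, skip.
Smallest ratio is 7/3 in the row of s1, so s1 leaves.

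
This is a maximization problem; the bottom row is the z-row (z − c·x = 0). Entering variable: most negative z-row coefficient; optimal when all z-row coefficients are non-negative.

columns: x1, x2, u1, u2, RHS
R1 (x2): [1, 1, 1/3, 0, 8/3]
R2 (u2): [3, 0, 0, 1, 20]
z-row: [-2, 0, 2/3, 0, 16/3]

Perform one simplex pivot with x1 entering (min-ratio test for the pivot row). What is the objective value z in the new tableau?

32/3

Ratio test on column x1 — row 1: (8/3)/1 = 8/3; row 2: 20/3 = 20/3. Minimum is 8/3 at row 1 (x2 leaves); pivot element 1.
Pivot on row 1; the z-row RHS becomes 16/3 − (-2)·(8/3) = 32/3.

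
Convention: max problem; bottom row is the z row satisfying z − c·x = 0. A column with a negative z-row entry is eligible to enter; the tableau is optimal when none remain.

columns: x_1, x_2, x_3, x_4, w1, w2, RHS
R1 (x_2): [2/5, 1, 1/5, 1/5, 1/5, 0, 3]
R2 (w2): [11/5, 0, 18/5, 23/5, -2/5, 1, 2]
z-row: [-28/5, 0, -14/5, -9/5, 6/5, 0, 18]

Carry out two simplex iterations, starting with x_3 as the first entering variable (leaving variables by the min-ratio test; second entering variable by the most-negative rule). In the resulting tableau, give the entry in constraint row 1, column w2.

-2/11

Ratio test on column x_3 — row 1: 3/(1/5) = 15; row 2: 2/(18/5) = 5/9. Minimum is 5/9 at row 2 (w2 leaves); pivot element 18/5.
Divide row 2 by 18/5; eliminate column x_3 from the other rows.
Second iteration: most negative z-row entry is -35/9 in column x_1, so x_1 enters.
Ratio test on column x_1 — row 1: (26/9)/(5/18) = 52/5; row 2: (5/9)/(11/18) = 10/11. Minimum is 10/11 at row 2 (x_3 leaves); pivot element 11/18.
Divide row 2 by 11/18; eliminate column x_1 from the other rows.
After both pivots, the entry at constraint row 1, column w2 is -2/11.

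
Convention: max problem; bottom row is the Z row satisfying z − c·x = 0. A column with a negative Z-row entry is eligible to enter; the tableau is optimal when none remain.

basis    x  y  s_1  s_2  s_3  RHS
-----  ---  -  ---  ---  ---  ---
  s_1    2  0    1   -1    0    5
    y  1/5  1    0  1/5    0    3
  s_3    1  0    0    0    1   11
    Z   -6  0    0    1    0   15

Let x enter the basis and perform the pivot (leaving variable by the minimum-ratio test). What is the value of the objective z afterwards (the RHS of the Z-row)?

Ratio test on column x — row 1: 5/2 = 5/2; row 2: 3/(1/5) = 15; row 3: 11/1 = 11. Minimum is 5/2 at row 1 (s_1 leaves); pivot element 2.
Pivot on row 1; the Z-row RHS becomes 15 − (-6)·(5/2) = 30.

30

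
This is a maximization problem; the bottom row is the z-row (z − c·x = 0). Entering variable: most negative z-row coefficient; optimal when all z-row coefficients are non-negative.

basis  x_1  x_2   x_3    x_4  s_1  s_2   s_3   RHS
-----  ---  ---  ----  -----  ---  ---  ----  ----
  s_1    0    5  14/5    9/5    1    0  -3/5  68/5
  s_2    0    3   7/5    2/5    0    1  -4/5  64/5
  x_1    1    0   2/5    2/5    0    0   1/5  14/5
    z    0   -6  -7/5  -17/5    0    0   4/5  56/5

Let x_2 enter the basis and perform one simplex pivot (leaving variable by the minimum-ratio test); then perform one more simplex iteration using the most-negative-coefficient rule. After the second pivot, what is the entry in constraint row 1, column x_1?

-9/10

Ratio test on column x_2 — row 1: (68/5)/5 = 68/25; row 2: (64/5)/3 = 64/15; row 3: entry 0 ≤ 0. Minimum is 68/25 at row 1 (s_1 leaves); pivot element 5.
Divide row 1 by 5; eliminate column x_2 from the other rows.
Second iteration: most negative z-row entry is -31/25 in column x_4, so x_4 enters.
Ratio test on column x_4 — row 1: (68/25)/(9/25) = 68/9; row 2: entry -17/25 ≤ 0; row 3: (14/5)/(2/5) = 7. Minimum is 7 at row 3 (x_1 leaves); pivot element 2/5.
Divide row 3 by 2/5; eliminate column x_4 from the other rows.
After both pivots, the entry at constraint row 1, column x_1 is -9/10.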